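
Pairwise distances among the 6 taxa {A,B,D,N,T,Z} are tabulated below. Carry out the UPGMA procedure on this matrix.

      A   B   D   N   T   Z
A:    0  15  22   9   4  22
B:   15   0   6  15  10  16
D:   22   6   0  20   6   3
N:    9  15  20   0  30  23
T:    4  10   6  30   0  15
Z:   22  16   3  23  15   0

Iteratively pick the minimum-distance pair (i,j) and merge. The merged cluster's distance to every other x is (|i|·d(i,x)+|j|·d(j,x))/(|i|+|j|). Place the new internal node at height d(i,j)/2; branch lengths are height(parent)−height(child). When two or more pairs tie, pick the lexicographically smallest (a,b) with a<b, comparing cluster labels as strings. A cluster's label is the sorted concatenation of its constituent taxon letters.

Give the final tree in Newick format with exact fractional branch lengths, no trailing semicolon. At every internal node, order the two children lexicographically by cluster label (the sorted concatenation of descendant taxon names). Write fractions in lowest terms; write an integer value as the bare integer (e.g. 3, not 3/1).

iteration 1: select D,Z (d=3); attach at lengths (3/2, 3/2); label the merged cluster DZ
  updated: d(A,DZ)=22, d(B,DZ)=11, d(DZ,N)=43/2, d(DZ,T)=21/2
iteration 2: select A,T (d=4); attach at lengths (2, 2); label the merged cluster AT
  updated: d(AT,B)=25/2, d(AT,DZ)=65/4, d(AT,N)=39/2
iteration 3: select B,DZ (d=11); attach at lengths (11/2, 4); label the merged cluster BDZ
  updated: d(AT,BDZ)=15, d(BDZ,N)=58/3
iteration 4: select AT,BDZ (d=15); attach at lengths (11/2, 2); label the merged cluster ABDTZ
  updated: d(ABDTZ,N)=97/5
iteration 5: select ABDTZ,N (d=97/5); attach at lengths (11/5, 97/10); label the merged cluster ABDNTZ
final tree: (((A:2,T:2):11/2,(B:11/2,(D:3/2,Z:3/2):4):2):11/5,N:97/10)
total length: 359/10

(((A:2,T:2):11/2,(B:11/2,(D:3/2,Z:3/2):4):2):11/5,N:97/10)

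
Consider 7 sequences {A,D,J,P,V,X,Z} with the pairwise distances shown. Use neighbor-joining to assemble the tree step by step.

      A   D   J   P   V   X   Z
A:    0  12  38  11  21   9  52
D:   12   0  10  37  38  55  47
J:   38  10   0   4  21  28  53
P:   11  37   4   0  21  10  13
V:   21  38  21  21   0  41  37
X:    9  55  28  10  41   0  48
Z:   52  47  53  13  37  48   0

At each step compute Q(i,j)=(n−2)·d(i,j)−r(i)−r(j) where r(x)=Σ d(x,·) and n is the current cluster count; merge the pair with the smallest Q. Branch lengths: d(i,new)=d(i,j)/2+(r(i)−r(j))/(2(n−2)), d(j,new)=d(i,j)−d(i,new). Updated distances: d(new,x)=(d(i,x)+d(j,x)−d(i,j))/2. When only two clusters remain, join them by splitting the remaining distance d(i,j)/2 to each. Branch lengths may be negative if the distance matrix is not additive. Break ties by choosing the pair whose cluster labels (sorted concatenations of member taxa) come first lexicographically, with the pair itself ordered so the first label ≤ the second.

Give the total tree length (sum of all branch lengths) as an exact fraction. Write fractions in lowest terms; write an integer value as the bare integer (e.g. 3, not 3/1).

78

step 1: merge (D,J) at d=10, Q=-303; branch lengths D→19/2, J→1/2; new cluster DJ
  updated: d(A,DJ)=20, d(DJ,P)=31/2, d(DJ,V)=49/2, d(DJ,X)=73/2, d(DJ,Z)=45
step 2: merge (A,X) at d=9, Q=-443/2; branch lengths A→9/16, X→135/16; new cluster AX
  updated: d(AX,DJ)=95/4, d(AX,P)=6, d(AX,V)=53/2, d(AX,Z)=91/2
step 3: merge (P,Z) at d=13, Q=-157; branch lengths P→-23/3, Z→62/3; new cluster PZ
  updated: d(AX,PZ)=77/4, d(DJ,PZ)=95/4, d(PZ,V)=45/2
step 4: merge (AX,PZ) at d=77/4, Q=-193/2; branch lengths AX→85/8, PZ→69/8; new cluster APXZ
  updated: d(APXZ,DJ)=113/8, d(APXZ,V)=119/8
step 5: merge (APXZ,DJ) at d=113/8, Q=-107/2; branch lengths APXZ→9/4, DJ→95/8; new cluster ADJPXZ
  updated: d(ADJPXZ,V)=101/8
step 6: merge (ADJPXZ,V) at d=101/8; branch lengths ADJPXZ→101/16, V→101/16; new cluster ADJPVXZ
final tree: ((((A:9/16,X:135/16):85/8,(P:-23/3,Z:62/3):69/8):9/4,(D:19/2,J:1/2):95/8):101/16,V:101/16)
total length: 78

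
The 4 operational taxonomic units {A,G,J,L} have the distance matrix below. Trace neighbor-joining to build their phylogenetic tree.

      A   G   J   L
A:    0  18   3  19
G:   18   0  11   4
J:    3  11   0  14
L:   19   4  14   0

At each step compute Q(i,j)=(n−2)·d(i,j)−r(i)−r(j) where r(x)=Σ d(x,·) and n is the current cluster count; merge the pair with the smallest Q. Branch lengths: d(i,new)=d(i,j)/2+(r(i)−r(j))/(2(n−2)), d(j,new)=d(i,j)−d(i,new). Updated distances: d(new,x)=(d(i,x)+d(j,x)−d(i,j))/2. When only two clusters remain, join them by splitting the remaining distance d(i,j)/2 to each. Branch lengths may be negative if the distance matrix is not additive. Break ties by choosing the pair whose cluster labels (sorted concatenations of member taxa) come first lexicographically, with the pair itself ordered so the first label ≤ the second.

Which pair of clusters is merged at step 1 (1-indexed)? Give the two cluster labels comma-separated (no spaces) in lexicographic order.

A,J

iteration 1: select A,J (d=3, Q=-62); attach at lengths (9/2, -3/2); label the merged cluster AJ
  updated: d(AJ,G)=13, d(AJ,L)=15
iteration 2: select AJ,G (d=13, Q=-32); attach at lengths (12, 1); label the merged cluster AGJ
  updated: d(AGJ,L)=3
iteration 3: select AGJ,L (d=3); attach at lengths (3/2, 3/2); label the merged cluster AGJL
final tree: (((A:9/2,J:-3/2):12,G:1):3/2,L:3/2)
total length: 19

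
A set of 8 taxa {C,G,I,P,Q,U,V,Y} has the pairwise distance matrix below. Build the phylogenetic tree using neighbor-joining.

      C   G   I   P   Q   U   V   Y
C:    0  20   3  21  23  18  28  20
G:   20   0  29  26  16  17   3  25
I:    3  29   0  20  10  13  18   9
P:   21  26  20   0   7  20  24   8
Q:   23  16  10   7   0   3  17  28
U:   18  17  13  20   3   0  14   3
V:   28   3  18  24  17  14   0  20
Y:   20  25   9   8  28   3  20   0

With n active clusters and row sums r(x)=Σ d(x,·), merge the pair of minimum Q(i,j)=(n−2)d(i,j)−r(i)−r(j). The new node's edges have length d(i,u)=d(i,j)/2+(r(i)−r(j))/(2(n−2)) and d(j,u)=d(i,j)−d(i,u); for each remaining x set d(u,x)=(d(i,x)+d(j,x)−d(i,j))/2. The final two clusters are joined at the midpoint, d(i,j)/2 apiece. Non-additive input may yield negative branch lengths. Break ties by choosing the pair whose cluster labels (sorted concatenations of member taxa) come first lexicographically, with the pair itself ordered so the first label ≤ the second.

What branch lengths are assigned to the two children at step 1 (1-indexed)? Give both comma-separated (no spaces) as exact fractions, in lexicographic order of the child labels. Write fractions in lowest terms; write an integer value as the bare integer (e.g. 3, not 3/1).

step 1: merge (G,V) at d=3, Q=-242; branch lengths G→5/2, V→1/2; new cluster GV
  updated: d(C,GV)=45/2, d(GV,I)=22, d(GV,P)=47/2, d(GV,Q)=15, d(GV,U)=14, d(GV,Y)=21
step 2: merge (C,I) at d=3, Q=-339/2; branch lengths C→91/20, I→-31/20; new cluster CI
  updated: d(CI,GV)=83/4, d(CI,P)=19, d(CI,Q)=15, d(CI,U)=14, d(CI,Y)=13
step 3: merge (P,Y) at d=8, Q=-237/2; branch lengths P→73/16, Y→55/16; new cluster PY
  updated: d(CI,PY)=12, d(GV,PY)=73/4, d(PY,Q)=27/2, d(PY,U)=15/2
step 4: merge (CI,PY) at d=12, Q=-77; branch lengths CI→31/4, PY→17/4; new cluster CIPY
  updated: d(CIPY,GV)=27/2, d(CIPY,Q)=33/4, d(CIPY,U)=19/4
step 5: merge (CIPY,GV) at d=27/2, Q=-42; branch lengths CIPY→11/4, GV→43/4; new cluster CGIPVY
  updated: d(CGIPVY,Q)=39/8, d(CGIPVY,U)=21/8
step 6: merge (CGIPVY,Q) at d=39/8, Q=-21/2; branch lengths CGIPVY→9/4, Q→21/8; new cluster CGIPQVY
  updated: d(CGIPQVY,U)=3/8
step 7: merge (CGIPQVY,U) at d=3/8; branch lengths CGIPQVY→3/16, U→3/16; new cluster CGIPQUVY
final tree: (((((C:91/20,I:-31/20):31/4,(P:73/16,Y:55/16):17/4):11/4,(G:5/2,V:1/2):43/4):9/4,Q:21/8):3/16,U:3/16)
total length: 179/4

5/2,1/2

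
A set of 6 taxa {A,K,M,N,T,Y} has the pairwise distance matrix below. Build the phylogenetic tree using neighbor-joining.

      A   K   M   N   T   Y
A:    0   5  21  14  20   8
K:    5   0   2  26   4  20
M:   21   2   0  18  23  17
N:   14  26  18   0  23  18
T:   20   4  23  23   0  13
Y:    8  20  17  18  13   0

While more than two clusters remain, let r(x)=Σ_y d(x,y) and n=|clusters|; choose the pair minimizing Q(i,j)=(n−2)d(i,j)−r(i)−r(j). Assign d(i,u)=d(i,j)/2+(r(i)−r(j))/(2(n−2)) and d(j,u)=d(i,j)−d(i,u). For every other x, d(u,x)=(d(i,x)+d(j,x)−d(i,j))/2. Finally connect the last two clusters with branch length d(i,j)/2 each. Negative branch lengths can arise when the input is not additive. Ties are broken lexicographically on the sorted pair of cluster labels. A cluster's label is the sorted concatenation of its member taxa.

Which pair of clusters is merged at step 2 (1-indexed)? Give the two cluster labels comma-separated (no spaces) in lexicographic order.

KM,T

iteration 1: select K,M (d=2, Q=-130); attach at lengths (-2, 4); label the merged cluster KM
  updated: d(A,KM)=12, d(KM,N)=21, d(KM,T)=25/2, d(KM,Y)=35/2
iteration 2: select KM,T (d=25/2, Q=-94); attach at lengths (16/3, 43/6); label the merged cluster KMT
  updated: d(A,KMT)=39/4, d(KMT,N)=63/4, d(KMT,Y)=9
iteration 3: select A,N (d=14, Q=-103/2); attach at lengths (3, 11); label the merged cluster AN
  updated: d(AN,KMT)=23/4, d(AN,Y)=6
iteration 4: select AN,KMT (d=23/4, Q=-83/4); attach at lengths (11/8, 35/8); label the merged cluster AKMNT
  updated: d(AKMNT,Y)=37/8
iteration 5: select AKMNT,Y (d=37/8); attach at lengths (37/16, 37/16); label the merged cluster AKMNTY
final tree: (((A:3,N:11):11/8,((K:-2,M:4):16/3,T:43/6):35/8):37/16,Y:37/16)
total length: 311/8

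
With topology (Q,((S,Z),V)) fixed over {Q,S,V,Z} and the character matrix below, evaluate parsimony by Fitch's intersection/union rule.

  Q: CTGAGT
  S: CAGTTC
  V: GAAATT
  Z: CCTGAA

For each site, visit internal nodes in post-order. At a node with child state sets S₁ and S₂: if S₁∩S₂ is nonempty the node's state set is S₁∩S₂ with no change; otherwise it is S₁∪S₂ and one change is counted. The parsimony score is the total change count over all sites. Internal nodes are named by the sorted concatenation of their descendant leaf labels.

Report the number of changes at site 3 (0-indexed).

SZ@0: {C} ∩ {C} = {C} (intersection, +0)
SVZ@0: {C} ∪ {G} = {C,G} (union, +1)
QSVZ@0: {C} ∩ {C,G} = {C} (intersection, +0)
SZ@1: {A} ∪ {C} = {A,C} (union, +1)
SVZ@1: {A,C} ∩ {A} = {A} (intersection, +0)
QSVZ@1: {T} ∪ {A} = {A,T} (union, +1)
SZ@2: {G} ∪ {T} = {G,T} (union, +1)
SVZ@2: {G,T} ∪ {A} = {A,G,T} (union, +1)
QSVZ@2: {G} ∩ {A,G,T} = {G} (intersection, +0)
SZ@3: {T} ∪ {G} = {G,T} (union, +1)
SVZ@3: {G,T} ∪ {A} = {A,G,T} (union, +1)
QSVZ@3: {A} ∩ {A,G,T} = {A} (intersection, +0)
SZ@4: {T} ∪ {A} = {A,T} (union, +1)
SVZ@4: {A,T} ∩ {T} = {T} (intersection, +0)
QSVZ@4: {G} ∪ {T} = {G,T} (union, +1)
SZ@5: {C} ∪ {A} = {A,C} (union, +1)
SVZ@5: {A,C} ∪ {T} = {A,C,T} (union, +1)
QSVZ@5: {T} ∩ {A,C,T} = {T} (intersection, +0)
per-site changes: [1, 2, 2, 2, 2, 2]; total = 11

2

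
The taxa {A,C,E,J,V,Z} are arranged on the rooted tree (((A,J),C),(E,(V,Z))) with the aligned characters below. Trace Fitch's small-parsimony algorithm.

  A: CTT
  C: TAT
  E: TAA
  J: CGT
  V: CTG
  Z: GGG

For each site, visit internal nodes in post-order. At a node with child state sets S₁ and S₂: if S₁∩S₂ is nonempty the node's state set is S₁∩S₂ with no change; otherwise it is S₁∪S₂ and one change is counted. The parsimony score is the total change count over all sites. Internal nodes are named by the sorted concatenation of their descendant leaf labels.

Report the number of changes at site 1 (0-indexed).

4

[col 0] AJ: children A:{C}, J:{C} ∩→ {C}; cost 0
[col 0] ACJ: children AJ:{C}, C:{T} ∪→ {C,T}; cost 1
[col 0] VZ: children V:{C}, Z:{G} ∪→ {C,G}; cost 1
[col 0] EVZ: children E:{T}, VZ:{C,G} ∪→ {C,G,T}; cost 1
[col 0] ACEJVZ: children ACJ:{C,T}, EVZ:{C,G,T} ∩→ {C,T}; cost 0
[col 1] AJ: children A:{T}, J:{G} ∪→ {G,T}; cost 1
[col 1] ACJ: children AJ:{G,T}, C:{A} ∪→ {A,G,T}; cost 1
[col 1] VZ: children V:{T}, Z:{G} ∪→ {G,T}; cost 1
[col 1] EVZ: children E:{A}, VZ:{G,T} ∪→ {A,G,T}; cost 1
[col 1] ACEJVZ: children ACJ:{A,G,T}, EVZ:{A,G,T} ∩→ {A,G,T}; cost 0
[col 2] AJ: children A:{T}, J:{T} ∩→ {T}; cost 0
[col 2] ACJ: children AJ:{T}, C:{T} ∩→ {T}; cost 0
[col 2] VZ: children V:{G}, Z:{G} ∩→ {G}; cost 0
[col 2] EVZ: children E:{A}, VZ:{G} ∪→ {A,G}; cost 1
[col 2] ACEJVZ: children ACJ:{T}, EVZ:{A,G} ∪→ {A,G,T}; cost 1
per-site changes: [3, 4, 2]; total = 9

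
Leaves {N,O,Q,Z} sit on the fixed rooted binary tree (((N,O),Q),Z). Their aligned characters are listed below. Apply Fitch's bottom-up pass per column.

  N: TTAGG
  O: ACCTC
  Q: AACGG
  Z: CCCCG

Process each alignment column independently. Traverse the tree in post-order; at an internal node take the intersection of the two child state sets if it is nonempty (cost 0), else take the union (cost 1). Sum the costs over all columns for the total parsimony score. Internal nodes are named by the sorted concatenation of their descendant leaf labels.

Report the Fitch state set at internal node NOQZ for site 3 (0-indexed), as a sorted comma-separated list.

C,G

NO@0: {T} ∪ {A} = {A,T} (union, +1)
NOQ@0: {A,T} ∩ {A} = {A} (intersection, +0)
NOQZ@0: {A} ∪ {C} = {A,C} (union, +1)
NO@1: {T} ∪ {C} = {C,T} (union, +1)
NOQ@1: {C,T} ∪ {A} = {A,C,T} (union, +1)
NOQZ@1: {A,C,T} ∩ {C} = {C} (intersection, +0)
NO@2: {A} ∪ {C} = {A,C} (union, +1)
NOQ@2: {A,C} ∩ {C} = {C} (intersection, +0)
NOQZ@2: {C} ∩ {C} = {C} (intersection, +0)
NO@3: {G} ∪ {T} = {G,T} (union, +1)
NOQ@3: {G,T} ∩ {G} = {G} (intersection, +0)
NOQZ@3: {G} ∪ {C} = {C,G} (union, +1)
NO@4: {G} ∪ {C} = {C,G} (union, +1)
NOQ@4: {C,G} ∩ {G} = {G} (intersection, +0)
NOQZ@4: {G} ∩ {G} = {G} (intersection, +0)
per-site changes: [2, 2, 1, 2, 1]; total = 8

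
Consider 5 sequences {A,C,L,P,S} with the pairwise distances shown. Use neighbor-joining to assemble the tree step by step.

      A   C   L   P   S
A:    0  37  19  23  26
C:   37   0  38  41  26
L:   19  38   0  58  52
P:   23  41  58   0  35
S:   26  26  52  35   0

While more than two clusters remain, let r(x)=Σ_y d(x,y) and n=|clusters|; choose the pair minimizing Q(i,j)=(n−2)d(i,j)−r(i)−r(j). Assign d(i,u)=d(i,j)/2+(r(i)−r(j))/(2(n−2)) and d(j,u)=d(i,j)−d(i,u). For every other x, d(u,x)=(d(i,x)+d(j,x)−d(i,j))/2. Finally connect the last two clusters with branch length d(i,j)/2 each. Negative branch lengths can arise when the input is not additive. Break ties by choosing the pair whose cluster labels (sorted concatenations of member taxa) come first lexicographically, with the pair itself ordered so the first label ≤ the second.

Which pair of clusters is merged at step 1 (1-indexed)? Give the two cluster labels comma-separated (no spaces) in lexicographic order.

1. join A+L (d=19, Q=-215) ⇒ AL; edges |A|=-5/6, |L|=119/6
  updated: d(AL,C)=28, d(AL,P)=31, d(AL,S)=59/2
2. join AL+P (d=31, Q=-267/2) ⇒ ALP; edges |AL|=87/8, |P|=161/8
  updated: d(ALP,C)=19, d(ALP,S)=67/4
3. join ALP+C (d=19, Q=-247/4) ⇒ ACLP; edges |ALP|=39/8, |C|=113/8
  updated: d(ACLP,S)=95/8
4. join ACLP+S (d=95/8) ⇒ ACLPS; edges |ACLP|=95/16, |S|=95/16
final tree: ((((A:-5/6,L:119/6):87/8,P:161/8):39/8,C:113/8):95/16,S:95/16)
total length: 647/8

A,L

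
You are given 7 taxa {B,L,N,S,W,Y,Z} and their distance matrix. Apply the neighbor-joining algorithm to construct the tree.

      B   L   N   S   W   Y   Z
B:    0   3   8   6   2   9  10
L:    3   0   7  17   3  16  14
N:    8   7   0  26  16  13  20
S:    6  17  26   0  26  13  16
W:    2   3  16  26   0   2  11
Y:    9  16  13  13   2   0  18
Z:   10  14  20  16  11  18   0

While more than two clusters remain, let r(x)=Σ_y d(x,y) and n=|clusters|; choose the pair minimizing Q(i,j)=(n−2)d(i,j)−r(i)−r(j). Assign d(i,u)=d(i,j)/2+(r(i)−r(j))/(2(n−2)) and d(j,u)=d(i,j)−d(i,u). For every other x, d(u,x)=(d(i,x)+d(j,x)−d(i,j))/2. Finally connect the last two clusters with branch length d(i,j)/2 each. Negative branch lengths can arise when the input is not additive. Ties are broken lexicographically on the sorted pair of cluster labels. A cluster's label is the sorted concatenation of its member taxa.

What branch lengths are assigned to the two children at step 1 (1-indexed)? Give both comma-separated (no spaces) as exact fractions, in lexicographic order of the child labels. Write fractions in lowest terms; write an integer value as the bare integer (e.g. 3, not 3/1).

iteration 1: select W,Y (d=2, Q=-121); attach at lengths (-1/10, 21/10); label the merged cluster WY
  updated: d(B,WY)=9/2, d(L,WY)=17/2, d(N,WY)=27/2, d(S,WY)=37/2, d(WY,Z)=27/2
iteration 2: select L,N (d=7, Q=-96); attach at lengths (3/8, 53/8); label the merged cluster LN
  updated: d(B,LN)=2, d(LN,S)=18, d(LN,WY)=15/2, d(LN,Z)=27/2
iteration 3: select S,Z (d=16, Q=-127/2); attach at lengths (107/12, 85/12); label the merged cluster SZ
  updated: d(B,SZ)=0, d(LN,SZ)=31/4, d(SZ,WY)=8
iteration 4: select B,SZ (d=0, Q=-89/4); attach at lengths (-37/16, 37/16); label the merged cluster BSZ
  updated: d(BSZ,LN)=39/8, d(BSZ,WY)=25/4
iteration 5: select BSZ,LN (d=39/8, Q=-149/8); attach at lengths (29/16, 49/16); label the merged cluster BLNSZ
  updated: d(BLNSZ,WY)=71/16
iteration 6: select BLNSZ,WY (d=71/16); attach at lengths (71/32, 71/32); label the merged cluster BLNSWYZ
final tree: (((B:-37/16,(S:107/12,Z:85/12):37/16):29/16,(L:3/8,N:53/8):49/16):71/32,(W:-1/10,Y:21/10):71/32)
total length: 549/16

-1/10,21/10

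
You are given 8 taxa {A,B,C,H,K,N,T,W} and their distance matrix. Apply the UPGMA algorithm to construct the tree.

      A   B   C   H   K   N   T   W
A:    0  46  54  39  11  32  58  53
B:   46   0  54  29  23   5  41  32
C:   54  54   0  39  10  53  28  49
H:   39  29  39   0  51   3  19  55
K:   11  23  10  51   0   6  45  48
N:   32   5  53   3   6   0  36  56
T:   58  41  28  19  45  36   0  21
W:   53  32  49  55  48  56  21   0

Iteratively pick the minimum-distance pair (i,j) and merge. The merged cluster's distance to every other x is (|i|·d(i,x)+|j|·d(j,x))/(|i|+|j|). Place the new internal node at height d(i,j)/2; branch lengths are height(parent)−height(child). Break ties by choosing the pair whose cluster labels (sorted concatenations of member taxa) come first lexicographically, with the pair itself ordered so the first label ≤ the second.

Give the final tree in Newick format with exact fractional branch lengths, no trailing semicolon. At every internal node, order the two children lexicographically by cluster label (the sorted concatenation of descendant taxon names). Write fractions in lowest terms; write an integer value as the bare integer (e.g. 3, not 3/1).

step 1: merge (H,N) at d=3; branch lengths H→3/2, N→3/2; new cluster HN
  updated: d(A,HN)=71/2, d(B,HN)=17, d(C,HN)=46, d(HN,K)=57/2, d(HN,T)=55/2, d(HN,W)=111/2
step 2: merge (C,K) at d=10; branch lengths C→5, K→5; new cluster CK
  updated: d(A,CK)=65/2, d(B,CK)=77/2, d(CK,HN)=149/4, d(CK,T)=73/2, d(CK,W)=97/2
step 3: merge (B,HN) at d=17; branch lengths B→17/2, HN→7; new cluster BHN
  updated: d(A,BHN)=39, d(BHN,CK)=113/3, d(BHN,T)=32, d(BHN,W)=143/3
step 4: merge (T,W) at d=21; branch lengths T→21/2, W→21/2; new cluster TW
  updated: d(A,TW)=111/2, d(BHN,TW)=239/6, d(CK,TW)=85/2
step 5: merge (A,CK) at d=65/2; branch lengths A→65/4, CK→45/4; new cluster ACK
  updated: d(ACK,BHN)=343/9, d(ACK,TW)=281/6
step 6: merge (ACK,BHN) at d=343/9; branch lengths ACK→101/36, BHN→95/9; new cluster ABCHKN
  updated: d(ABCHKN,TW)=130/3
step 7: merge (ABCHKN,TW) at d=130/3; branch lengths ABCHKN→47/18, TW→67/6; new cluster ABCHKNTW
final tree: (((A:65/4,(C:5,K:5):45/4):101/36,(B:17/2,(H:3/2,N:3/2):7):95/9):47/18,(T:21/2,W:21/2):67/6)
total length: 3749/36

(((A:65/4,(C:5,K:5):45/4):101/36,(B:17/2,(H:3/2,N:3/2):7):95/9):47/18,(T:21/2,W:21/2):67/6)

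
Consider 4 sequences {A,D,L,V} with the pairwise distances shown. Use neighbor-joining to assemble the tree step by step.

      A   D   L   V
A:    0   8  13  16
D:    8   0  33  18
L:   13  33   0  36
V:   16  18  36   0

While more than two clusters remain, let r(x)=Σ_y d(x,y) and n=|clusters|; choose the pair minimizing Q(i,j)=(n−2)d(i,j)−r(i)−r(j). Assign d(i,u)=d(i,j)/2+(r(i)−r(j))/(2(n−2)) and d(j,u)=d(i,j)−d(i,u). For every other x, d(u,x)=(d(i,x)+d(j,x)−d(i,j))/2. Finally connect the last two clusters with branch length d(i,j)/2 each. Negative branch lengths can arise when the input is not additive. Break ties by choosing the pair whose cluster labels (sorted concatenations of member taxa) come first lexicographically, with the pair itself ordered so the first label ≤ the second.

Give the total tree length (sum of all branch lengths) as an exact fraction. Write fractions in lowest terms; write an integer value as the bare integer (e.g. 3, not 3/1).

iteration 1: select A,L (d=13, Q=-93); attach at lengths (-19/4, 71/4); label the merged cluster AL
  updated: d(AL,D)=14, d(AL,V)=39/2
iteration 2: select AL,D (d=14, Q=-103/2); attach at lengths (31/4, 25/4); label the merged cluster ADL
  updated: d(ADL,V)=47/4
iteration 3: select ADL,V (d=47/4); attach at lengths (47/8, 47/8); label the merged cluster ADLV
final tree: (((A:-19/4,L:71/4):31/4,D:25/4):47/8,V:47/8)
total length: 155/4

155/4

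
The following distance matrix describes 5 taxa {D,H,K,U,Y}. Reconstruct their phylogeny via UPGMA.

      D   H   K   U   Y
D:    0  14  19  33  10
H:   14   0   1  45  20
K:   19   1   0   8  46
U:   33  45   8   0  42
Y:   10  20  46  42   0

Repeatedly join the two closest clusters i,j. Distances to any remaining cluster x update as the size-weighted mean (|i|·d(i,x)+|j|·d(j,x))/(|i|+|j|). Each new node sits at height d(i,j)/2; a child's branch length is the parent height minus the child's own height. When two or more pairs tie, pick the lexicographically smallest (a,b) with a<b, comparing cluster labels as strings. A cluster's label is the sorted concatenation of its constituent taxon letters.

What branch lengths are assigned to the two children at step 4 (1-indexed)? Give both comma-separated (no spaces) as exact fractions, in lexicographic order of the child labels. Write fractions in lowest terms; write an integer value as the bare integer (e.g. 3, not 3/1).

iteration 1: select H,K (d=1); attach at lengths (1/2, 1/2); label the merged cluster HK
  updated: d(D,HK)=33/2, d(HK,U)=53/2, d(HK,Y)=33
iteration 2: select D,Y (d=10); attach at lengths (5, 5); label the merged cluster DY
  updated: d(DY,HK)=99/4, d(DY,U)=75/2
iteration 3: select DY,HK (d=99/4); attach at lengths (59/8, 95/8); label the merged cluster DHKY
  updated: d(DHKY,U)=32
iteration 4: select DHKY,U (d=32); attach at lengths (29/8, 16); label the merged cluster DHKUY
final tree: (((D:5,Y:5):59/8,(H:1/2,K:1/2):95/8):29/8,U:16)
total length: 399/8

29/8,16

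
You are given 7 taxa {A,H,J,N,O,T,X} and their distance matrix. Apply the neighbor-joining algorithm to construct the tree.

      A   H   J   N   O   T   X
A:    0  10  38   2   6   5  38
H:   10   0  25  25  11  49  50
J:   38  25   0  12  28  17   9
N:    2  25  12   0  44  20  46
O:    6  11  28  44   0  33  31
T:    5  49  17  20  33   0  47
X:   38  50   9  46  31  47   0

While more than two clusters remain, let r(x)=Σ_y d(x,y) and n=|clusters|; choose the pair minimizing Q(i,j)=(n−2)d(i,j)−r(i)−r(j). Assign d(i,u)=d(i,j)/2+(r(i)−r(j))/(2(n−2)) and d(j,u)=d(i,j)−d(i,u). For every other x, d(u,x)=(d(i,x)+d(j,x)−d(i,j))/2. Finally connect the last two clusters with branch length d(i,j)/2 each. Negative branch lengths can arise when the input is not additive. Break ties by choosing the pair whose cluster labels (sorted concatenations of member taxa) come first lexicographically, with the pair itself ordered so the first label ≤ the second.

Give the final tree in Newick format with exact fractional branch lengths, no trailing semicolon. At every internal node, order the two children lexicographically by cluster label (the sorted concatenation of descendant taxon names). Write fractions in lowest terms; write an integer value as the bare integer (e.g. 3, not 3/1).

1. join J+X (d=9, Q=-305) ⇒ JX; edges |J|=-47/10, |X|=137/10
  updated: d(A,JX)=67/2, d(H,JX)=33, d(JX,N)=49/2, d(JX,O)=25, d(JX,T)=55/2
2. join H+O (d=11, Q=-203) ⇒ HO; edges |H|=53/8, |O|=35/8
  updated: d(A,HO)=5/2, d(HO,JX)=47/2, d(HO,N)=29, d(HO,T)=71/2
3. join HO+JX (d=47/2, Q=-129) ⇒ HJOX; edges |HO|=26/3, |JX|=89/6
  updated: d(A,HJOX)=25/4, d(HJOX,N)=15, d(HJOX,T)=79/4
4. join A+T (d=5, Q=-48) ⇒ AT; edges |A|=-43/8, |T|=83/8
  updated: d(AT,HJOX)=21/2, d(AT,N)=17/2
5. join AT+HJOX (d=21/2, Q=-34) ⇒ AHJOTX; edges |AT|=2, |HJOX|=17/2
  updated: d(AHJOTX,N)=13/2
6. join AHJOTX+N (d=13/2) ⇒ AHJNOTX; edges |AHJOTX|=13/4, |N|=13/4
final tree: (((A:-43/8,T:83/8):2,((H:53/8,O:35/8):26/3,(J:-47/10,X:137/10):89/6):17/2):13/4,N:13/4)
total length: 131/2

(((A:-43/8,T:83/8):2,((H:53/8,O:35/8):26/3,(J:-47/10,X:137/10):89/6):17/2):13/4,N:13/4)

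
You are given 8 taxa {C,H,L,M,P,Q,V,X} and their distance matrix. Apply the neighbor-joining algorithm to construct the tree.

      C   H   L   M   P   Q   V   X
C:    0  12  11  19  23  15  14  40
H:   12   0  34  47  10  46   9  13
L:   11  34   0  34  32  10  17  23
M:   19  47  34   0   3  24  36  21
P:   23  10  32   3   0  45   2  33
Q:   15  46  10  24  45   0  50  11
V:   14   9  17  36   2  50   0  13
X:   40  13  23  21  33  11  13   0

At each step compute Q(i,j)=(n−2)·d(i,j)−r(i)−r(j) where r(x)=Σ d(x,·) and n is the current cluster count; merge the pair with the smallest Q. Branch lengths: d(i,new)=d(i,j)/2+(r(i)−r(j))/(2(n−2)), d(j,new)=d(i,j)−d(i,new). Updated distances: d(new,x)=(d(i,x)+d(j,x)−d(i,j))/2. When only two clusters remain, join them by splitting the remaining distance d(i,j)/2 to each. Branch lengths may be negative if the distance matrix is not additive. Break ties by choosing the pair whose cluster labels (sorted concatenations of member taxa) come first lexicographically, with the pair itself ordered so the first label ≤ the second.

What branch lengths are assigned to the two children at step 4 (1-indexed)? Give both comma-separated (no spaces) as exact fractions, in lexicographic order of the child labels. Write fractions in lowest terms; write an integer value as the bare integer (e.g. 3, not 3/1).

1. join M+P (d=3, Q=-314) ⇒ MP; edges |M|=9/2, |P|=-3/2
  updated: d(C,MP)=39/2, d(H,MP)=27, d(L,MP)=63/2, d(MP,Q)=33, d(MP,V)=35/2, d(MP,X)=51/2
2. join L+Q (d=10, Q=-483/2) ⇒ LQ; edges |L|=23/20, |Q|=177/20
  updated: d(C,LQ)=8, d(H,LQ)=35, d(LQ,MP)=109/4, d(LQ,V)=57/2, d(LQ,X)=12
3. join C+LQ (d=8, Q=-689/4) ⇒ CLQ; edges |C|=59/32, |LQ|=197/32
  updated: d(CLQ,H)=39/2, d(CLQ,MP)=155/8, d(CLQ,V)=69/4, d(CLQ,X)=22
4. join CLQ+MP (d=155/8, Q=-875/8) ⇒ CLMPQ; edges |CLQ|=125/16, |MP|=185/16
  updated: d(CLMPQ,H)=217/16, d(CLMPQ,V)=123/16, d(CLMPQ,X)=225/16
5. join CLMPQ+V (d=123/16, Q=-397/8) ⇒ CLMPQV; edges |CLMPQ|=21/4, |V|=39/16
  updated: d(CLMPQV,H)=119/16, d(CLMPQV,X)=155/16
6. join CLMPQV+H (d=119/16, Q=-241/8) ⇒ CHLMPQV; edges |CLMPQV|=33/16, |H|=43/8
  updated: d(CHLMPQV,X)=61/8
7. join CHLMPQV+X (d=61/8) ⇒ CHLMPQVX; edges |CHLMPQV|=61/16, |X|=61/16
final tree: (((((C:59/32,(L:23/20,Q:177/20):197/32):125/16,(M:9/2,P:-3/2):185/16):21/4,V:39/16):33/16,H:43/8):61/16,X:61/16)
total length: 505/8

125/16,185/16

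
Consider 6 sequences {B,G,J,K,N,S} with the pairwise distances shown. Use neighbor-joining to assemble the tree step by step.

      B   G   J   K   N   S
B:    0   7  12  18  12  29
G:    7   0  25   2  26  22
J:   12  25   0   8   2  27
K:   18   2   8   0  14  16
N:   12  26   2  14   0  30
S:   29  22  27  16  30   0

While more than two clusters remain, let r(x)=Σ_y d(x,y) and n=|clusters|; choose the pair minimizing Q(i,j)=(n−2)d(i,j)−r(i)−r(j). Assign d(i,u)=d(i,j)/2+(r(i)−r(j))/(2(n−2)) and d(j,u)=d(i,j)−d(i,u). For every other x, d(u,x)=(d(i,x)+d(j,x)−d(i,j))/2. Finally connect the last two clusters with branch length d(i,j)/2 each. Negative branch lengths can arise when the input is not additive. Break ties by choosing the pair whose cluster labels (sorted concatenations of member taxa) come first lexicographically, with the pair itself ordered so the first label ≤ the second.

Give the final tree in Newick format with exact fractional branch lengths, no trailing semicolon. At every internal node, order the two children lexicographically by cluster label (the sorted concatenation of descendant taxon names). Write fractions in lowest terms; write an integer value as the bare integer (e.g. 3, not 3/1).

((((B:25/6,(J:-1/4,N:9/4):41/6):105/16,S:259/16):29/16,G:47/16):-15/32,K:-15/32)

step 1: merge (J,N) at d=2, Q=-150; branch lengths J→-1/4, N→9/4; new cluster JN
  updated: d(B,JN)=11, d(G,JN)=49/2, d(JN,K)=10, d(JN,S)=55/2
step 2: merge (B,JN) at d=11, Q=-105; branch lengths B→25/6, JN→41/6; new cluster BJN
  updated: d(BJN,G)=41/4, d(BJN,K)=17/2, d(BJN,S)=91/4
step 3: merge (BJN,S) at d=91/4, Q=-227/4; branch lengths BJN→105/16, S→259/16; new cluster BJNS
  updated: d(BJNS,G)=19/4, d(BJNS,K)=7/8
step 4: merge (BJNS,G) at d=19/4, Q=-61/8; branch lengths BJNS→29/16, G→47/16; new cluster BGJNS
  updated: d(BGJNS,K)=-15/16
step 5: merge (BGJNS,K) at d=-15/16; branch lengths BGJNS→-15/32, K→-15/32; new cluster BGJKNS
final tree: ((((B:25/6,(J:-1/4,N:9/4):41/6):105/16,S:259/16):29/16,G:47/16):-15/32,K:-15/32)
total length: 633/16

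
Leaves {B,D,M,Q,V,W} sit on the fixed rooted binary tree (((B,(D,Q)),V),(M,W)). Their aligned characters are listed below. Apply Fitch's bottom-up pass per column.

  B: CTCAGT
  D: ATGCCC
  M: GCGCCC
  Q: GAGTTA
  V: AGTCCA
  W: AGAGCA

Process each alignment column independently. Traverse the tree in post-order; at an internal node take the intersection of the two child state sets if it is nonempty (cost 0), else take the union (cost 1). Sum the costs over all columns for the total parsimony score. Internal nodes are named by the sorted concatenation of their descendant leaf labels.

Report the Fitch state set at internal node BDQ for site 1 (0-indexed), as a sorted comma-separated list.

[col 0] DQ: children D:{A}, Q:{G} ∪→ {A,G}; cost 1
[col 0] BDQ: children B:{C}, DQ:{A,G} ∪→ {A,C,G}; cost 1
[col 0] BDQV: children BDQ:{A,C,G}, V:{A} ∩→ {A}; cost 0
[col 0] MW: children M:{G}, W:{A} ∪→ {A,G}; cost 1
[col 0] BDMQVW: children BDQV:{A}, MW:{A,G} ∩→ {A}; cost 0
[col 1] DQ: children D:{T}, Q:{A} ∪→ {A,T}; cost 1
[col 1] BDQ: children B:{T}, DQ:{A,T} ∩→ {T}; cost 0
[col 1] BDQV: children BDQ:{T}, V:{G} ∪→ {G,T}; cost 1
[col 1] MW: children M:{C}, W:{G} ∪→ {C,G}; cost 1
[col 1] BDMQVW: children BDQV:{G,T}, MW:{C,G} ∩→ {G}; cost 0
[col 2] DQ: children D:{G}, Q:{G} ∩→ {G}; cost 0
[col 2] BDQ: children B:{C}, DQ:{G} ∪→ {C,G}; cost 1
[col 2] BDQV: children BDQ:{C,G}, V:{T} ∪→ {C,G,T}; cost 1
[col 2] MW: children M:{G}, W:{A} ∪→ {A,G}; cost 1
[col 2] BDMQVW: children BDQV:{C,G,T}, MW:{A,G} ∩→ {G}; cost 0
[col 3] DQ: children D:{C}, Q:{T} ∪→ {C,T}; cost 1
[col 3] BDQ: children B:{A}, DQ:{C,T} ∪→ {A,C,T}; cost 1
[col 3] BDQV: children BDQ:{A,C,T}, V:{C} ∩→ {C}; cost 0
[col 3] MW: children M:{C}, W:{G} ∪→ {C,G}; cost 1
[col 3] BDMQVW: children BDQV:{C}, MW:{C,G} ∩→ {C}; cost 0
[col 4] DQ: children D:{C}, Q:{T} ∪→ {C,T}; cost 1
[col 4] BDQ: children B:{G}, DQ:{C,T} ∪→ {C,G,T}; cost 1
[col 4] BDQV: children BDQ:{C,G,T}, V:{C} ∩→ {C}; cost 0
[col 4] MW: children M:{C}, W:{C} ∩→ {C}; cost 0
[col 4] BDMQVW: children BDQV:{C}, MW:{C} ∩→ {C}; cost 0
[col 5] DQ: children D:{C}, Q:{A} ∪→ {A,C}; cost 1
[col 5] BDQ: children B:{T}, DQ:{A,C} ∪→ {A,C,T}; cost 1
[col 5] BDQV: children BDQ:{A,C,T}, V:{A} ∩→ {A}; cost 0
[col 5] MW: children M:{C}, W:{A} ∪→ {A,C}; cost 1
[col 5] BDMQVW: children BDQV:{A}, MW:{A,C} ∩→ {A}; cost 0
per-site changes: [3, 3, 3, 3, 2, 3]; total = 17

T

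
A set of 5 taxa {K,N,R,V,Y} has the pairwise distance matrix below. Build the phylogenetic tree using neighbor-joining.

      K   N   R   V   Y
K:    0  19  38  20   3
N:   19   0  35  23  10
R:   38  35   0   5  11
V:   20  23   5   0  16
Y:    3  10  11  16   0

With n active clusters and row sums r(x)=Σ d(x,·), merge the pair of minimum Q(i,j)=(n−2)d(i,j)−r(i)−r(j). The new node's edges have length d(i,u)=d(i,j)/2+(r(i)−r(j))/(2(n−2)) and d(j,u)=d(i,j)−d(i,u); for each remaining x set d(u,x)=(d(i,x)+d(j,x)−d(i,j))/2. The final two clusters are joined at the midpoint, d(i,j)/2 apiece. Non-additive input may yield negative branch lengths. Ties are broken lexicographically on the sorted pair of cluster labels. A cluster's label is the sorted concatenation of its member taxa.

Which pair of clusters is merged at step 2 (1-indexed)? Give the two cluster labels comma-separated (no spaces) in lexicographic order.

step 1: merge (R,V) at d=5, Q=-138; branch lengths R→20/3, V→-5/3; new cluster RV
  updated: d(K,RV)=53/2, d(N,RV)=53/2, d(RV,Y)=11
step 2: merge (K,Y) at d=3, Q=-133/2; branch lengths K→61/8, Y→-37/8; new cluster KY
  updated: d(KY,N)=13, d(KY,RV)=69/4
step 3: merge (KY,N) at d=13, Q=-227/4; branch lengths KY→15/8, N→89/8; new cluster KNY
  updated: d(KNY,RV)=123/8
step 4: merge (KNY,RV) at d=123/8; branch lengths KNY→123/16, RV→123/16; new cluster KNRVY
final tree: (((K:61/8,Y:-37/8):15/8,N:89/8):123/16,(R:20/3,V:-5/3):123/16)
total length: 291/8

K,Y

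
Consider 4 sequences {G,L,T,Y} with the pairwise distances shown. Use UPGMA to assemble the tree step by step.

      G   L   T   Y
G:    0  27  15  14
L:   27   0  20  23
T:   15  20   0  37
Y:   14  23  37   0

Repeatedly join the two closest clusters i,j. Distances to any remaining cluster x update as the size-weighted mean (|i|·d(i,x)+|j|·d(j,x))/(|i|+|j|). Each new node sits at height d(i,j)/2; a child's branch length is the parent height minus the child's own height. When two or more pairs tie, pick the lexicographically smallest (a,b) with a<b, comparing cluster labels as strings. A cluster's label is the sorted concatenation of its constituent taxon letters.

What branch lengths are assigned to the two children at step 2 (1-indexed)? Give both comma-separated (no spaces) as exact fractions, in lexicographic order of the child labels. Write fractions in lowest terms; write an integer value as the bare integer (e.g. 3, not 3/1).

1. join G+Y (d=14) ⇒ GY; edges |G|=7, |Y|=7
  updated: d(GY,L)=25, d(GY,T)=26
2. join L+T (d=20) ⇒ LT; edges |L|=10, |T|=10
  updated: d(GY,LT)=51/2
3. join GY+LT (d=51/2) ⇒ GLTY; edges |GY|=23/4, |LT|=11/4
final tree: ((G:7,Y:7):23/4,(L:10,T:10):11/4)
total length: 85/2

10,10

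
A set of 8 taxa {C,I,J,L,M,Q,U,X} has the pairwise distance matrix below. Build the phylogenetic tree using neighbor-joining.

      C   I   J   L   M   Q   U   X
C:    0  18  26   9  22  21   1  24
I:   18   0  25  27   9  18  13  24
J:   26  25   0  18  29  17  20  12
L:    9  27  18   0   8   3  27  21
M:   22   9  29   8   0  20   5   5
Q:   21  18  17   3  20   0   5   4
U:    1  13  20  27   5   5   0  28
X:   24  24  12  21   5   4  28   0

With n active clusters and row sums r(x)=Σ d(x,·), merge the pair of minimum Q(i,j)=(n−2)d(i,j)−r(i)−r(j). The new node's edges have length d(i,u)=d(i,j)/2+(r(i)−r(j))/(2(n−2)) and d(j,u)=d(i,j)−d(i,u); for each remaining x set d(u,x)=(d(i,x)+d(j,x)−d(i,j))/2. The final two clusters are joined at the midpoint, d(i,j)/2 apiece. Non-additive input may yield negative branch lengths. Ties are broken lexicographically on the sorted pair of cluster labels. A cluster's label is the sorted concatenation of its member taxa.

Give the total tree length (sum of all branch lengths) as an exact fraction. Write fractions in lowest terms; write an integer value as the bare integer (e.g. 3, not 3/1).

step 1: merge (C,U) at d=1, Q=-214; branch lengths C→7/3, U→-4/3; new cluster CU
  updated: d(CU,I)=15, d(CU,J)=45/2, d(CU,L)=35/2, d(CU,M)=13, d(CU,Q)=25/2, d(CU,X)=51/2
step 2: merge (I,M) at d=9, Q=-157; branch lengths I→79/10, M→11/10; new cluster IM
  updated: d(CU,IM)=19/2, d(IM,J)=45/2, d(IM,L)=13, d(IM,Q)=29/2, d(IM,X)=10
step 3: merge (CU,IM) at d=19/2, Q=-119; branch lengths CU→7, IM→5/2; new cluster CIMU
  updated: d(CIMU,J)=71/4, d(CIMU,L)=21/2, d(CIMU,Q)=35/4, d(CIMU,X)=13
step 4: merge (J,X) at d=12, Q=-315/4; branch lengths J→203/24, X→85/24; new cluster JX
  updated: d(CIMU,JX)=75/8, d(JX,L)=27/2, d(JX,Q)=9/2
step 5: merge (CIMU,JX) at d=75/8, Q=-149/4; branch lengths CIMU→5, JX→35/8; new cluster CIJMUX
  updated: d(CIJMUX,L)=117/16, d(CIJMUX,Q)=31/16
step 6: merge (CIJMUX,L) at d=117/16, Q=-49/4; branch lengths CIJMUX→25/8, L→67/16; new cluster CIJLMUX
  updated: d(CIJLMUX,Q)=-19/16
step 7: merge (CIJLMUX,Q) at d=-19/16; branch lengths CIJLMUX→-19/32, Q→-19/32; new cluster CIJLMQUX
final tree: (((((C:7/3,U:-4/3):7,(I:79/10,M:11/10):5/2):5,(J:203/24,X:85/24):35/8):25/8,L:67/16):-19/32,Q:-19/32)
total length: 47

47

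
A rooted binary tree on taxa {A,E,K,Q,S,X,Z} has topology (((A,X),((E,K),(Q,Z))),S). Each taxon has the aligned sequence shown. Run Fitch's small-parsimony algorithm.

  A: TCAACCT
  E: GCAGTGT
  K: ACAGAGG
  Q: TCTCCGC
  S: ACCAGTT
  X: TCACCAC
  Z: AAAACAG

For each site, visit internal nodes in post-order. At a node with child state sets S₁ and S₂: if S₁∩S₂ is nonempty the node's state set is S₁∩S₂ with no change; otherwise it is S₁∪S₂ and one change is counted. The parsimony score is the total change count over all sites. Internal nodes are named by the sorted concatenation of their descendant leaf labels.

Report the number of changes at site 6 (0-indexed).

[col 0] AX: children A:{T}, X:{T} ∩→ {T}; cost 0
[col 0] EK: children E:{G}, K:{A} ∪→ {A,G}; cost 1
[col 0] QZ: children Q:{T}, Z:{A} ∪→ {A,T}; cost 1
[col 0] EKQZ: children EK:{A,G}, QZ:{A,T} ∩→ {A}; cost 0
[col 0] AEKQXZ: children AX:{T}, EKQZ:{A} ∪→ {A,T}; cost 1
[col 0] AEKQSXZ: children AEKQXZ:{A,T}, S:{A} ∩→ {A}; cost 0
[col 1] AX: children A:{C}, X:{C} ∩→ {C}; cost 0
[col 1] EK: children E:{C}, K:{C} ∩→ {C}; cost 0
[col 1] QZ: children Q:{C}, Z:{A} ∪→ {A,C}; cost 1
[col 1] EKQZ: children EK:{C}, QZ:{A,C} ∩→ {C}; cost 0
[col 1] AEKQXZ: children AX:{C}, EKQZ:{C} ∩→ {C}; cost 0
[col 1] AEKQSXZ: children AEKQXZ:{C}, S:{C} ∩→ {C}; cost 0
[col 2] AX: children A:{A}, X:{A} ∩→ {A}; cost 0
[col 2] EK: children E:{A}, K:{A} ∩→ {A}; cost 0
[col 2] QZ: children Q:{T}, Z:{A} ∪→ {A,T}; cost 1
[col 2] EKQZ: children EK:{A}, QZ:{A,T} ∩→ {A}; cost 0
[col 2] AEKQXZ: children AX:{A}, EKQZ:{A} ∩→ {A}; cost 0
[col 2] AEKQSXZ: children AEKQXZ:{A}, S:{C} ∪→ {A,C}; cost 1
[col 3] AX: children A:{A}, X:{C} ∪→ {A,C}; cost 1
[col 3] EK: children E:{G}, K:{G} ∩→ {G}; cost 0
[col 3] QZ: children Q:{C}, Z:{A} ∪→ {A,C}; cost 1
[col 3] EKQZ: children EK:{G}, QZ:{A,C} ∪→ {A,C,G}; cost 1
[col 3] AEKQXZ: children AX:{A,C}, EKQZ:{A,C,G} ∩→ {A,C}; cost 0
[col 3] AEKQSXZ: children AEKQXZ:{A,C}, S:{A} ∩→ {A}; cost 0
[col 4] AX: children A:{C}, X:{C} ∩→ {C}; cost 0
[col 4] EK: children E:{T}, K:{A} ∪→ {A,T}; cost 1
[col 4] QZ: children Q:{C}, Z:{C} ∩→ {C}; cost 0
[col 4] EKQZ: children EK:{A,T}, QZ:{C} ∪→ {A,C,T}; cost 1
[col 4] AEKQXZ: children AX:{C}, EKQZ:{A,C,T} ∩→ {C}; cost 0
[col 4] AEKQSXZ: children AEKQXZ:{C}, S:{G} ∪→ {C,G}; cost 1
[col 5] AX: children A:{C}, X:{A} ∪→ {A,C}; cost 1
[col 5] EK: children E:{G}, K:{G} ∩→ {G}; cost 0
[col 5] QZ: children Q:{G}, Z:{A} ∪→ {A,G}; cost 1
[col 5] EKQZ: children EK:{G}, QZ:{A,G} ∩→ {G}; cost 0
[col 5] AEKQXZ: children AX:{A,C}, EKQZ:{G} ∪→ {A,C,G}; cost 1
[col 5] AEKQSXZ: children AEKQXZ:{A,C,G}, S:{T} ∪→ {A,C,G,T}; cost 1
[col 6] AX: children A:{T}, X:{C} ∪→ {C,T}; cost 1
[col 6] EK: children E:{T}, K:{G} ∪→ {G,T}; cost 1
[col 6] QZ: children Q:{C}, Z:{G} ∪→ {C,G}; cost 1
[col 6] EKQZ: children EK:{G,T}, QZ:{C,G} ∩→ {G}; cost 0
[col 6] AEKQXZ: children AX:{C,T}, EKQZ:{G} ∪→ {C,G,T}; cost 1
[col 6] AEKQSXZ: children AEKQXZ:{C,G,T}, S:{T} ∩→ {T}; cost 0
per-site changes: [3, 1, 2, 3, 3, 4, 4]; total = 20

4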